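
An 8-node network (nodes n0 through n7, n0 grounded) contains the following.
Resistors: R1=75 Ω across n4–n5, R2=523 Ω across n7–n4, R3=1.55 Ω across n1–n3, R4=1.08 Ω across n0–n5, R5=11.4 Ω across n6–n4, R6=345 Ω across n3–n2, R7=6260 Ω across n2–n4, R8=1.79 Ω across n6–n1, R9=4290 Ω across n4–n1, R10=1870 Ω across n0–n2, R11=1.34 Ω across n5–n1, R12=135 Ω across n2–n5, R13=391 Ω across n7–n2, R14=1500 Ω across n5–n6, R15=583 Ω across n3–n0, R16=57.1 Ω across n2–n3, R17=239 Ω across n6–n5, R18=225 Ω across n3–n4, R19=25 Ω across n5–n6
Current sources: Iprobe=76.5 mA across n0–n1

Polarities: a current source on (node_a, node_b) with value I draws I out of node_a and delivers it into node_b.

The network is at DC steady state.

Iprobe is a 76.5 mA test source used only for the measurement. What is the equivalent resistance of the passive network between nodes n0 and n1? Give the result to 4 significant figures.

MNA unknowns: 7 node voltages V₁..V_7
R1: Y=0.01333 on G[4,5]
R2: Y=0.001912 on G[7,4]
R3: Y=0.6452 on G[1,3]
R4: Y=0.9259 on G[0,5]
R5: Y=0.08772 on G[6,4]
R6: Y=0.002899 on G[3,2]
R7: Y=0.0001597 on G[2,4]
R8: Y=0.5587 on G[6,1]
R9: Y=0.0002331 on G[4,1]
R10: Y=0.0005348 on G[0,2]
R11: Y=0.7463 on G[5,1]
R12: Y=0.007407 on G[2,5]
R13: Y=0.002558 on G[7,2]
R14: Y=0.0006667 on G[5,6]
R15: Y=0.001715 on G[3,0]
R16: Y=0.01751 on G[2,3]
R17: Y=0.004184 on G[6,5]
R18: Y=0.004444 on G[3,4]
R19: Y=0.04000 on G[5,6]
Iprobe: z[0]−=0.0765, z[1]+=0.0765
solve → V1=0.1770, V2=0.1483, V3=0.1756, V4=0.1578, V5=0.08221, V6=0.1684, V7=0.1523

R_eq = 2.314 Ω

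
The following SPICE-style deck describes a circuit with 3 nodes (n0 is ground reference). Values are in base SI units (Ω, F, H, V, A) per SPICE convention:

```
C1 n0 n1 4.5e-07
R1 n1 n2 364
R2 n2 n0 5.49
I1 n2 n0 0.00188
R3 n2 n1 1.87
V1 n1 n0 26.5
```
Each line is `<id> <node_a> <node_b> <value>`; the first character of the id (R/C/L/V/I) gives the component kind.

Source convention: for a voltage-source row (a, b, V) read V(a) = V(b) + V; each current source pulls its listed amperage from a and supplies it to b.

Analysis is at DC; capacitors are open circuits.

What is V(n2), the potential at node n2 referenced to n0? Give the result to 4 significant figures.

Element admittances at DC:
  Y(C1) = 0.000 S between n0,n1
  Y(R1) = 0.002747 S between n1,n2
  Y(R2) = 0.1821 S between n2,n0
  I1: injects 0.00188 A into n0 (from n2)
  Y(R3) = 0.5348 S between n2,n1
  V1: constraint V(n1)−V(n0) = 26.5
Assemble and solve the 3×3 MNA system:
  V(n1)=26.50  V(n2)=19.79
  i(V1)=-3.607

19.79 V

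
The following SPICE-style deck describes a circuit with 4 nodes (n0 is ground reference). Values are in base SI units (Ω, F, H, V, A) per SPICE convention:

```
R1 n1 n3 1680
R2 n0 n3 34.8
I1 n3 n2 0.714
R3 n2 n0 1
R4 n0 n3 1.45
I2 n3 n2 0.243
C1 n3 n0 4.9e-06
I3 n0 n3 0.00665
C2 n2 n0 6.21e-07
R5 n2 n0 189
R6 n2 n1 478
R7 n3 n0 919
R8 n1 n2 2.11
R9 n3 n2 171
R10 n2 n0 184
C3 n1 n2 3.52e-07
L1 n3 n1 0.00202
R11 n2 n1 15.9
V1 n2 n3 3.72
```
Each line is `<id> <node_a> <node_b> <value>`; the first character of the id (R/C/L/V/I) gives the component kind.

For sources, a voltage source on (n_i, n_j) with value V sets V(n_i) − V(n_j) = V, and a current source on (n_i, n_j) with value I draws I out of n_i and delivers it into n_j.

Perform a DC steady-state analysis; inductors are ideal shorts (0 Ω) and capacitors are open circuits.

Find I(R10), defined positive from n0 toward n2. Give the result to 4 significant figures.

MNA unknowns: 3 node voltages V₁..V_3 plus 2 source currents (L1, V1)
R1: Y=0.0005952 on G[1,3]
R2: Y=0.02874 on G[0,3]
I1: z[3]−=0.714, z[2]+=0.714
R3: Y=1.000 on G[2,0]
R4: Y=0.6897 on G[0,3]
I2: z[3]−=0.243, z[2]+=0.243
C1: Y=0.000 on G[3,0]
I3: z[0]−=0.00665, z[3]+=0.00665
C2: Y=0.000 on G[2,0]
R5: Y=0.005291 on G[2,0]
R6: Y=0.002092 on G[2,1]
R7: Y=0.001088 on G[3,0]
R8: Y=0.4739 on G[1,2]
R9: Y=0.005848 on G[3,2]
R10: Y=0.005435 on G[2,0]
C3: Y=0.000 on G[1,2]
L1: row V3−V1=0, i_L1 at 3,1
R11: Y=0.06289 on G[2,1]
V1: row V2−V3=3.72, i_V1 at 2,3
solve → V1=-2.169, V2=1.551, V3=-2.169
aux → i_L1=-2.005, i_V1=-2.637

-0.008428 A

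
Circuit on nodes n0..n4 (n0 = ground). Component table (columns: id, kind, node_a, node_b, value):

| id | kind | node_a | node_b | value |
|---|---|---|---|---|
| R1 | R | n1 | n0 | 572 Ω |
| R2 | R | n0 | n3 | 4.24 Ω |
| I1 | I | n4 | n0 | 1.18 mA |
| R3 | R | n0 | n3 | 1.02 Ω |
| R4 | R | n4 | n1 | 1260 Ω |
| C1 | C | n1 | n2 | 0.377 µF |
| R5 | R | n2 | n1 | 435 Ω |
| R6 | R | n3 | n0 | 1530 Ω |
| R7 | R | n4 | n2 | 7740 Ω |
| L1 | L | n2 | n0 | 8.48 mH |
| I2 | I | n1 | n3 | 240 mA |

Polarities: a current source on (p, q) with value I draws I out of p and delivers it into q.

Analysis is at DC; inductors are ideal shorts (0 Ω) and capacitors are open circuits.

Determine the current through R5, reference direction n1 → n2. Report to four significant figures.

MNA unknowns: 4 node voltages V₁..V_4 plus 1 source current (L1)
R1: Y=0.001748 on G[1,0]
R2: Y=0.2358 on G[0,3]
I1: z[4]−=0.00118, z[0]+=0.00118
R3: Y=0.9804 on G[0,3]
R4: Y=0.0007937 on G[4,1]
C1: Y=0.000 on G[1,2]
R5: Y=0.002299 on G[2,1]
R6: Y=0.0006536 on G[3,0]
R7: Y=0.0001292 on G[4,2]
L1: row V2−V0=0, i_L1 at 2,0
I2: z[1]−=0.24, z[3]+=0.24
solve → V1=-57.96, V2=0.000, V3=0.1972, V4=-51.13
aux → i_L1=-0.1398

-0.1332 A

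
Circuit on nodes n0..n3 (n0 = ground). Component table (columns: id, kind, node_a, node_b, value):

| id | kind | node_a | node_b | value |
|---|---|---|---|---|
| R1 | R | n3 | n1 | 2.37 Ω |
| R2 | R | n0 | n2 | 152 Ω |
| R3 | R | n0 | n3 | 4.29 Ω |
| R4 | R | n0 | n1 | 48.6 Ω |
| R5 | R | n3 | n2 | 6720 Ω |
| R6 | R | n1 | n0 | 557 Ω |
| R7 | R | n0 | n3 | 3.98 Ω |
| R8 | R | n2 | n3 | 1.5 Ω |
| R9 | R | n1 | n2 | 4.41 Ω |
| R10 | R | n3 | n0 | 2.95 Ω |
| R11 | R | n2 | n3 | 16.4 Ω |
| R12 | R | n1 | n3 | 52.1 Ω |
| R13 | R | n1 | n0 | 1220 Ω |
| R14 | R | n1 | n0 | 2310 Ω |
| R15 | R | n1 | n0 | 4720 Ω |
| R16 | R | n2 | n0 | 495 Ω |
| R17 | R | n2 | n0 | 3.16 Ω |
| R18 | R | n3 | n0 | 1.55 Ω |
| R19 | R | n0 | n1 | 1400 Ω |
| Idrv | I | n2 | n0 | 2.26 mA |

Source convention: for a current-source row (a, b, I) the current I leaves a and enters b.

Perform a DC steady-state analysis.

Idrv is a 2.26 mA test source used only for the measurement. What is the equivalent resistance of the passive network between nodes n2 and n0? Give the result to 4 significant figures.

Element admittances at DC:
  Y(R1) = 0.4219 S between n3,n1
  Y(R2) = 0.006579 S between n0,n2
  Y(R3) = 0.2331 S between n0,n3
  Y(R4) = 0.02058 S between n0,n1
  Y(R5) = 0.0001488 S between n3,n2
  Y(R6) = 0.001795 S between n1,n0
  Y(R7) = 0.2513 S between n0,n3
  Y(R8) = 0.6667 S between n2,n3
  Y(R9) = 0.2268 S between n1,n2
  Y(R10) = 0.3390 S between n3,n0
  Y(R11) = 0.06098 S between n2,n3
  Y(R12) = 0.01919 S between n1,n3
  Y(R13) = 0.0008197 S between n1,n0
  Y(R14) = 0.0004329 S between n1,n0
  Y(R15) = 0.0002119 S between n1,n0
  Y(R16) = 0.002020 S between n2,n0
  Y(R17) = 0.3165 S between n2,n0
  Y(R18) = 0.6452 S between n3,n0
  Y(R19) = 0.0007143 S between n0,n1
  Idrv: injects 0.00226 A into n0 (from n2)
Assemble and solve the 3×3 MNA system:
  V(n1)=-0.001443  V(n2)=-0.002561  V(n3)=-0.0009480

R_eq = 1.133 Ω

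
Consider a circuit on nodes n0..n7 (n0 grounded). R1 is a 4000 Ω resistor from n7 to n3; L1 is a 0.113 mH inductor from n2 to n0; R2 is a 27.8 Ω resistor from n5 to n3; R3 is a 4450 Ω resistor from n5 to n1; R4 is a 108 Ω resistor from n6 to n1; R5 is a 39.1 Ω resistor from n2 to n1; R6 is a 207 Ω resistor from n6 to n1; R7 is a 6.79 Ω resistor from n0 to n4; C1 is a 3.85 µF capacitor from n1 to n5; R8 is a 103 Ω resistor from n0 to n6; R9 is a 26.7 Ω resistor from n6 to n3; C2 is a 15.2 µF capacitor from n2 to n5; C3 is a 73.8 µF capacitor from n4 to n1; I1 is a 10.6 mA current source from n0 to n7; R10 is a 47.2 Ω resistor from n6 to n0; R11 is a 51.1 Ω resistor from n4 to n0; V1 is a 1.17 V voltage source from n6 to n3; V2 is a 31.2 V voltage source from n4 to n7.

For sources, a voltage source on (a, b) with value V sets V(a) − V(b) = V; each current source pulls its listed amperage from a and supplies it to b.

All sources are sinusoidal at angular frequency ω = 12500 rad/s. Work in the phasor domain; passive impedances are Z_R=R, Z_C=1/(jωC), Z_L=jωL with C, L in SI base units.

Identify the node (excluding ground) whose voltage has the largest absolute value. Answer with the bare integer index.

Apply KCL at each of the 7 non-ground nodes and solve the resulting linear system.
Node n1: branches {R3, R4, R5, R6, C1, C3} → V_1 = 0.09083-0.01797j
Node n2: branches {L1, R5, C2} → V_2 = -0.003336-0.02675j
Node n3: branches {R1, R2, R9, V1} → V_3 = -0.7246+0.03474j
Node n4: branches {R7, C3, R11, V2} → V_4 = 0.09457-0.02059j
Node n5: branches {R2, R3, C1, C2} → V_5 = 0.007914+0.08560j
Node n6: branches {R4, R6, R8, R9, R10, V1} → V_6 = 0.4454+0.03474j
Node n7: branches {R1, I1, V2} → V_7 = -31.11-0.02059j
Source currents: i(V1)=-0.06258-0.001816j, i(V2)=-0.01820-1.383e-05j

7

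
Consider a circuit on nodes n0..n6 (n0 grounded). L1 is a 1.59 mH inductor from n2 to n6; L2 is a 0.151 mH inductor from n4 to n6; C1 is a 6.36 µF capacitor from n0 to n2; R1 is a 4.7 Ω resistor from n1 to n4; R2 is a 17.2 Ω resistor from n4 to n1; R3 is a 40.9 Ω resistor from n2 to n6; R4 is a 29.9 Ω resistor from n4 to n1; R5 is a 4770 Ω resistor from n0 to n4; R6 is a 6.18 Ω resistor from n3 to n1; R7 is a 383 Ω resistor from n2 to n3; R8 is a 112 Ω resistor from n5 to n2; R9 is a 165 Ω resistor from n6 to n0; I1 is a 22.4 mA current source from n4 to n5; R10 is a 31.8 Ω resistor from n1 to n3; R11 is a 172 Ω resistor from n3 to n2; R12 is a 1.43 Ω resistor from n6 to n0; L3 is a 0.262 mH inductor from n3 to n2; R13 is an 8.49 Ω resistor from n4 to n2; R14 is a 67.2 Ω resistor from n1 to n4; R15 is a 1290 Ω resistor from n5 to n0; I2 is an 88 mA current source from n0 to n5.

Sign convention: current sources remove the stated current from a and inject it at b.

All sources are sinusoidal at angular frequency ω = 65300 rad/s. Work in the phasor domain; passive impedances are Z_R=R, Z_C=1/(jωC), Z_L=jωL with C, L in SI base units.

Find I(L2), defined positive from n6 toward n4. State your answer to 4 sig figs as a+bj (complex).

Apply KCL at each of the 6 non-ground nodes and solve the resulting linear system.
Node n1: branches {R1, R2, R4, R6, R10, R14} → V_1 = 0.006341-0.2246j
Node n2: branches {L1, C1, R3, R7, R8, R11, L3, R13} → V_2 = 0.02475-0.2430j
Node n3: branches {R6, R7, R10, R11, L3} → V_3 = 0.003769-0.2315j
Node n4: branches {L2, R1, R2, R4, R5, I1, R13, R14} → V_4 = 0.007898-0.2205j
Node n5: branches {R8, I1, R15, I2} → V_5 = 11.40-0.2236j
Node n6: branches {L1, L2, R3, R9, R12} → V_6 = -0.03085-0.01426j

0.02091+0.003929j A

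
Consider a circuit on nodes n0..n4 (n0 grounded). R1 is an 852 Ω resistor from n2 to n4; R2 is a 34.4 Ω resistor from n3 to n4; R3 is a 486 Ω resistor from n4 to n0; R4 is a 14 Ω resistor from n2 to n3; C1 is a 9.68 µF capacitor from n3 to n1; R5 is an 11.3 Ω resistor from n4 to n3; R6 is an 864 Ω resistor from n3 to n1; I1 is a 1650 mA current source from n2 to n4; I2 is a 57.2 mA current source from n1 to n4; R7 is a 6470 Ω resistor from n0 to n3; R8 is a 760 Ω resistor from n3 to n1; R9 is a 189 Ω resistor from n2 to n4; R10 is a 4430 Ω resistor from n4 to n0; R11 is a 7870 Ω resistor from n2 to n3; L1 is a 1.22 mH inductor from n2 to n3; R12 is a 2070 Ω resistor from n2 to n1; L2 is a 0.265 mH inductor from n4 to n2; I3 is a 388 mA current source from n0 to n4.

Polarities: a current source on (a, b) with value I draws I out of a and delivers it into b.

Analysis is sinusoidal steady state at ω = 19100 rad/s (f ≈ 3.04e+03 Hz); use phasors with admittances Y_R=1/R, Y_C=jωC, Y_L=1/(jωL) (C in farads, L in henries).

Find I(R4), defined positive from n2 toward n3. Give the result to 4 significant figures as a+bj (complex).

Element admittances at ω=19100 rad/s:
  Y(R1) = 0.001174+0.000j S between n2,n4
  Y(R2) = 0.02907+0.000j S between n3,n4
  Y(R3) = 0.002058+0.000j S between n4,n0
  Y(R4) = 0.07143+0.000j S between n2,n3
  Y(C1) = 0.000+0.1849j S between n3,n1
  Y(R5) = 0.08850+0.000j S between n4,n3
  Y(R6) = 0.001157+0.000j S between n3,n1
  I1: injects 1.65 A into n4 (from n2)
  I2: injects 0.0572 A into n4 (from n1)
  Y(R7) = 0.0001546+0.000j S between n0,n3
  Y(R8) = 0.001316+0.000j S between n3,n1
  Y(R9) = 0.005291+0.000j S between n2,n4
  Y(R10) = 0.0002257+0.000j S between n4,n0
  Y(R11) = 0.0001271+0.000j S between n2,n3
  Y(L1) = 0.000-0.04291j S between n2,n3
  Y(R12) = 0.0004831+0.000j S between n2,n1
  Y(L2) = 0.000-0.1976j S between n4,n2
  I3: injects 0.388 A into n4 (from n0)
Assemble and solve the 4×4 MNA system:
  V(n1)=157.1-2.374j  V(n2)=157.3-7.212j  V(n3)=157.1-2.682j  V(n4)=159.3+0.1816j

0.01765-0.3236j A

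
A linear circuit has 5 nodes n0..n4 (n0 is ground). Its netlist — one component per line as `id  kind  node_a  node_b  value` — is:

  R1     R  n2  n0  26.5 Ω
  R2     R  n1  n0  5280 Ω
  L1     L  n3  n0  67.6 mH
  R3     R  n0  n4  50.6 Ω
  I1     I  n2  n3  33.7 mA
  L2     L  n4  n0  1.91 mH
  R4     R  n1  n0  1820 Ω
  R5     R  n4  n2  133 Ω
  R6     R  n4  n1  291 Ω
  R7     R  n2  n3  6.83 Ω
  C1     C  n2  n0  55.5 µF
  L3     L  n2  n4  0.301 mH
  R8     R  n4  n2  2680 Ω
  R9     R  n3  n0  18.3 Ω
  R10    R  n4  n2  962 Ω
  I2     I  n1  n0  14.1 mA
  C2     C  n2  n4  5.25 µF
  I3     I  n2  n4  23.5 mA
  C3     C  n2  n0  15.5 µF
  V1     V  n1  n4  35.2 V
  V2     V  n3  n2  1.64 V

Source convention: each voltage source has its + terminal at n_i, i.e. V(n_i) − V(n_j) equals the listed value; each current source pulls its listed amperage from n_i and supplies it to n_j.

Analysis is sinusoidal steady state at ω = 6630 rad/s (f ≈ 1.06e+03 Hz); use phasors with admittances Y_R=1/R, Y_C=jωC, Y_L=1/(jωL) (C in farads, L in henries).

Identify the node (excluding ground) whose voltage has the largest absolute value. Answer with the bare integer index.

1

Element admittances at ω=6630 rad/s:
  Y(R1) = 0.03774+0.000j S between n2,n0
  Y(R2) = 0.0001894+0.000j S between n1,n0
  Y(L1) = 0.000-0.002231j S between n3,n0
  Y(R3) = 0.01976+0.000j S between n0,n4
  I1: injects 0.0337 A into n3 (from n2)
  Y(L2) = 0.000-0.07897j S between n4,n0
  Y(R4) = 0.0005495+0.000j S between n1,n0
  Y(R5) = 0.007519+0.000j S between n4,n2
  Y(R6) = 0.003436+0.000j S between n4,n1
  Y(R7) = 0.1464+0.000j S between n2,n3
  Y(C1) = 0.000+0.3680j S between n2,n0
  Y(L3) = 0.000-0.5011j S between n2,n4
  Y(R8) = 0.0003731+0.000j S between n4,n2
  Y(R9) = 0.05464+0.000j S between n3,n0
  Y(R10) = 0.001040+0.000j S between n4,n2
  I2: injects 0.0141 A into n0 (from n1)
  Y(C2) = 0.000+0.03481j S between n2,n4
  I3: injects 0.0235 A into n4 (from n2)
  Y(C3) = 0.000+0.1028j S between n2,n0
  V1: constraint V(n1)−V(n4) = 35.2
  V2: constraint V(n3)−V(n2) = 1.64
Assemble and solve the 6×6 MNA system:
  V(n1)=35.15+0.2270j  V(n2)=-0.06994+0.2991j  V(n3)=1.570+0.2991j  V(n4)=-0.05245+0.2270j
  i(V1)=-0.1610-0.0001677j  i(V2)=-0.2929-0.01284j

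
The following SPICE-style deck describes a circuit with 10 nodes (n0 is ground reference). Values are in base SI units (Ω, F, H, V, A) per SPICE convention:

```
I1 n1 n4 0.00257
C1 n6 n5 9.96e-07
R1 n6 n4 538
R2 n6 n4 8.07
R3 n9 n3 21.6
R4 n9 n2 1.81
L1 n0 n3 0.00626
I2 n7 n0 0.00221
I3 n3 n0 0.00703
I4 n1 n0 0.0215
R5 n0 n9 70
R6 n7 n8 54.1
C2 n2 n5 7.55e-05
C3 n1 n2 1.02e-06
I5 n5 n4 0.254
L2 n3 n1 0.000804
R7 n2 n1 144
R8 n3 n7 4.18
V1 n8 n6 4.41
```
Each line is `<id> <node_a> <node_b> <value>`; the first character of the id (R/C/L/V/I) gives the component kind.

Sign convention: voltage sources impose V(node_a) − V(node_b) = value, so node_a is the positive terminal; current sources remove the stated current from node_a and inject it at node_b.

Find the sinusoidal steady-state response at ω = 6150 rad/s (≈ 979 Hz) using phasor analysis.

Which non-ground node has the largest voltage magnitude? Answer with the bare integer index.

8

MNA unknowns: 9 node voltages V₁..V_9 plus 1 source current (V1)
I1: z[1]−=0.00257, z[4]+=0.00257
C1: Y=0.000+0.006125j on G[6,5]
R1: Y=0.001859+0.000j on G[6,4]
R2: Y=0.1239+0.000j on G[6,4]
R3: Y=0.04630+0.000j on G[9,3]
R4: Y=0.5525+0.000j on G[9,2]
L1: Y=0.000-0.02597j on G[0,3]
I2: z[7]−=0.00221, z[0]+=0.00221
I3: z[3]−=0.00703, z[0]+=0.00703
I4: z[1]−=0.0215, z[0]+=0.0215
R5: Y=0.01429+0.000j on G[0,9]
R6: Y=0.01848+0.000j on G[7,8]
C2: Y=0.000+0.4643j on G[2,5]
C3: Y=0.000+0.006273j on G[1,2]
I5: z[5]−=0.254, z[4]+=0.254
L2: Y=0.000-0.2022j on G[3,1]
R7: Y=0.006944+0.000j on G[2,1]
R8: Y=0.2392+0.000j on G[3,7]
V1: row V8−V6=4.41, i_V1 at 8,6
solve → V1=0.8436-0.1708j, V2=-2.706+1.592j, V3=0.7940+0.1248j, V4=11.19-4.051j, V5=-2.552+2.058j, V6=9.147-4.051j, V7=1.701-0.1747j, V8=13.56-4.051j, V9=-2.379+1.444j
aux → i_V1=-0.2191+0.07166j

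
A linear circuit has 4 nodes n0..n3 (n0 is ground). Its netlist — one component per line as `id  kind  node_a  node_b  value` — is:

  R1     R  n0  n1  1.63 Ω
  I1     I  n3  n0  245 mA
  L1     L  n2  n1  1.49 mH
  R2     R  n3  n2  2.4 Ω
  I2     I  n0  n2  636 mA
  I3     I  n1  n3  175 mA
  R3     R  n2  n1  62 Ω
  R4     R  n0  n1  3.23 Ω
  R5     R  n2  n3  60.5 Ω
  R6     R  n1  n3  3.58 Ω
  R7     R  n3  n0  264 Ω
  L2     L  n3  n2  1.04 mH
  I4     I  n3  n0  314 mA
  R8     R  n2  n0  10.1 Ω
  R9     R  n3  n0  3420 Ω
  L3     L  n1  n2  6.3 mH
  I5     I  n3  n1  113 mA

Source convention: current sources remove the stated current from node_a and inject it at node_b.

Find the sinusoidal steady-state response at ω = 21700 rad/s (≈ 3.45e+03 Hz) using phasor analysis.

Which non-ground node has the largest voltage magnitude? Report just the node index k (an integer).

Apply KCL at each of the 3 non-ground nodes and solve the resulting linear system.
Node n1: branches {R1, L1, I3, R3, R4, R6, L3, I5} → V_1 = -0.03531-0.02247j
Node n2: branches {L1, R2, I2, R3, R5, L2, R8, L3} → V_2 = 1.108+0.2076j
Node n3: branches {I1, R2, I3, R5, R6, R7, L2, I4, R9, I5} → V_3 = -0.02754+0.04652j

2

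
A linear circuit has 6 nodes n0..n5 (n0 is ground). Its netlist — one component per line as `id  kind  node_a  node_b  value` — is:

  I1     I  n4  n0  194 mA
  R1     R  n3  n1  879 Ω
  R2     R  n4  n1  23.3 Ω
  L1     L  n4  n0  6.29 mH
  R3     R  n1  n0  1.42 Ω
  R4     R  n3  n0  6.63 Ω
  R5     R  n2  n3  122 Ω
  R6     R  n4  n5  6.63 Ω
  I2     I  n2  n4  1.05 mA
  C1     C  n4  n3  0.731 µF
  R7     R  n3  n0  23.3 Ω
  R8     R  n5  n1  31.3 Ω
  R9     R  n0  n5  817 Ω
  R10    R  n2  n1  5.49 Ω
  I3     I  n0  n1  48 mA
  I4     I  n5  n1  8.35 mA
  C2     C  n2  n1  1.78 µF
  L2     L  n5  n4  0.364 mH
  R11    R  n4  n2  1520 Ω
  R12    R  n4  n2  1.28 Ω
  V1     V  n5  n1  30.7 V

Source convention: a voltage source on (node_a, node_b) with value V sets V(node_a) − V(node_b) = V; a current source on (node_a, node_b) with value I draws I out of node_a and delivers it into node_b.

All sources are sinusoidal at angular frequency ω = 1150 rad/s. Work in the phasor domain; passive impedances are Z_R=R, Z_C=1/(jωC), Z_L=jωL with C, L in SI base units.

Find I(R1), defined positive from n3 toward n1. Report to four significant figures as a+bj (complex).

0.002205-0.005782j A

MNA unknowns: 5 node voltages V₁..V_5 plus 1 source current (V1)
I1: z[4]−=0.194, z[0]+=0.194
R1: Y=0.001138+0.000j on G[3,1]
R2: Y=0.04292+0.000j on G[4,1]
L1: Y=0.000-0.1382j on G[4,0]
R3: Y=0.7042+0.000j on G[1,0]
R4: Y=0.1508+0.000j on G[3,0]
R5: Y=0.008197+0.000j on G[2,3]
R6: Y=0.1508+0.000j on G[4,5]
I2: z[2]−=0.00105, z[4]+=0.00105
C1: Y=0.000+0.0008406j on G[4,3]
R7: Y=0.04292+0.000j on G[3,0]
R8: Y=0.03195+0.000j on G[5,1]
R9: Y=0.001224+0.000j on G[0,5]
R10: Y=0.1821+0.000j on G[2,1]
I3: z[0]−=0.048, z[1]+=0.048
I4: z[5]−=0.00835, z[1]+=0.00835
C2: Y=0.000+0.002047j on G[2,1]
L2: Y=0.000-2.389j on G[5,4]
R11: Y=0.0006579+0.000j on G[4,2]
R12: Y=0.7812+0.000j on G[4,2]
V1: row V5−V1=30.7, i_V1 at 5,1
solve → V1=-1.064+5.356j, V2=22.09+3.268j, V3=0.8748+0.2730j, V4=27.71+2.874j, V5=29.64+5.356j
aux → i_V1=-7.245+4.217j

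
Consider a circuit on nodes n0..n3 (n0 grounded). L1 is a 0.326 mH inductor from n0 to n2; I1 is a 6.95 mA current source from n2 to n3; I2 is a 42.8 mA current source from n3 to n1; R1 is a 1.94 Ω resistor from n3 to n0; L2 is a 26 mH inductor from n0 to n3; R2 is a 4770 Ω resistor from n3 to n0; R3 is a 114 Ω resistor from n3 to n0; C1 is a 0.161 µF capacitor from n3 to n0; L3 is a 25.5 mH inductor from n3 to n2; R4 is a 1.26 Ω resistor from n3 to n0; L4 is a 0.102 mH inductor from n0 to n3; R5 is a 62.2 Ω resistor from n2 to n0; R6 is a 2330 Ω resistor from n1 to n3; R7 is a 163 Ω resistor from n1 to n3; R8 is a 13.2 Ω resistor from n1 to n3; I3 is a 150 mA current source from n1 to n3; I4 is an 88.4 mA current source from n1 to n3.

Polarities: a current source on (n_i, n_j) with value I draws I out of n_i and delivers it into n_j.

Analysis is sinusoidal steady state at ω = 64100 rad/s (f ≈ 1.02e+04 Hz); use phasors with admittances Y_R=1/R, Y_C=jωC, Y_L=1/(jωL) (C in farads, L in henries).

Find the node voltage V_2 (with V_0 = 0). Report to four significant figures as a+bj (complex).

-0.04279-0.1292j V

Apply KCL at each of the 3 non-ground nodes and solve the resulting linear system.
Node n1: branches {I2, R6, R7, R8, I3, I4} → V_1 = -2.371+0.0005818j
Node n2: branches {L1, I1, L3, R5} → V_2 = -0.04279-0.1292j
Node n3: branches {I1, I2, R1, L2, R2, R3, C1, L3, R4, L4, R6, R7, R8, I3, I4} → V_3 = 0.005149+0.0005818j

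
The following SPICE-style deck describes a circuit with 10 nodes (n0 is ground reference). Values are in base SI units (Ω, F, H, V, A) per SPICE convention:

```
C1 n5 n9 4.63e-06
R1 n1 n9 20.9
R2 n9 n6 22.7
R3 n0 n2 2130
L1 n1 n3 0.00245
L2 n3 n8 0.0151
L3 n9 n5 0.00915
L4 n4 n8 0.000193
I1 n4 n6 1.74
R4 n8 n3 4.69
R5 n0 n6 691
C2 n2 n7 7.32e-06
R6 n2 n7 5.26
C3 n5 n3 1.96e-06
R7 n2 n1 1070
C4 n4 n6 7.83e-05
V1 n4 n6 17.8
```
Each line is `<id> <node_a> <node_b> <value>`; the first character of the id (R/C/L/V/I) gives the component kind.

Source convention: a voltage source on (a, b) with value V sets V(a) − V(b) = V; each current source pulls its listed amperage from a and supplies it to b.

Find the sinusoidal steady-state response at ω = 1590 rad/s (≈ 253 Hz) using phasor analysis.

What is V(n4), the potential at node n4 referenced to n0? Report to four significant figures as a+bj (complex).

14.98+0.3105j V

Apply KCL at each of the 9 non-ground nodes and solve the resulting linear system.
Node n1: branches {R1, L1, R7} → V_1 = 13.07-1.438j
Node n2: branches {R3, C2, R6, R7} → V_2 = 8.700-0.9571j
Node n3: branches {L1, L2, R4, C3} → V_3 = 13.28+0.0001389j
Node n4: branches {L4, I1, C4, V1} → V_4 = 14.98+0.3105j
Node n5: branches {C1, L3, C3} → V_5 = 5.021-0.3368j
Node n6: branches {R2, I1, R5, C4, V1} → V_6 = -2.822+0.3105j
Node n7: branches {C2, R6} → V_7 = 8.700-0.9571j
Node n8: branches {L2, L4, R4} → V_8 = 14.97+0.1975j
Node n9: branches {C1, R1, R2, L3} → V_9 = 5.441-0.3197j
Source currents: i(V1)=-2.108-2.188j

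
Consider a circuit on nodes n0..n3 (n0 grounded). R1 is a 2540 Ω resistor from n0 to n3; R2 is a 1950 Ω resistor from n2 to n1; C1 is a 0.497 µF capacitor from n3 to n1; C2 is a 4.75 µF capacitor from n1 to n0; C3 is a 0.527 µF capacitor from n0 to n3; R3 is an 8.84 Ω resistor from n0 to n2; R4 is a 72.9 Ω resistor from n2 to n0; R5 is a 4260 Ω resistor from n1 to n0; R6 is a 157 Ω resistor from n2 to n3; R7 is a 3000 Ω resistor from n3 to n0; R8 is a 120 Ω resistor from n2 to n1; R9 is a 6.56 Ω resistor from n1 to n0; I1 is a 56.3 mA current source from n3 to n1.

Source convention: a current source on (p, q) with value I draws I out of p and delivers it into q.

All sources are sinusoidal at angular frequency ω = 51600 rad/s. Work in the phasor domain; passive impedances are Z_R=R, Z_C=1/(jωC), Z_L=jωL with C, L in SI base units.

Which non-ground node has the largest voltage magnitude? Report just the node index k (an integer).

Element admittances at ω=51600 rad/s:
  Y(R1) = 0.0003937+0.000j S between n0,n3
  Y(R2) = 0.0005128+0.000j S between n2,n1
  Y(C1) = 0.000+0.02565j S between n3,n1
  Y(C2) = 0.000+0.2451j S between n1,n0
  Y(C3) = 0.000+0.02719j S between n0,n3
  Y(R3) = 0.1131+0.000j S between n0,n2
  Y(R4) = 0.01372+0.000j S between n2,n0
  Y(R5) = 0.0002347+0.000j S between n1,n0
  Y(R6) = 0.006369+0.000j S between n2,n3
  Y(R7) = 0.0003333+0.000j S between n3,n0
  Y(R8) = 0.008333+0.000j S between n2,n1
  Y(R9) = 0.1524+0.000j S between n1,n0
  I1: injects 0.0563 A into n1 (from n3)
Assemble and solve the 3×3 MNA system:
  V(n1)=0.04269-0.08684j  V(n2)=-0.002272+0.03983j  V(n3)=-0.1100+1.009j

3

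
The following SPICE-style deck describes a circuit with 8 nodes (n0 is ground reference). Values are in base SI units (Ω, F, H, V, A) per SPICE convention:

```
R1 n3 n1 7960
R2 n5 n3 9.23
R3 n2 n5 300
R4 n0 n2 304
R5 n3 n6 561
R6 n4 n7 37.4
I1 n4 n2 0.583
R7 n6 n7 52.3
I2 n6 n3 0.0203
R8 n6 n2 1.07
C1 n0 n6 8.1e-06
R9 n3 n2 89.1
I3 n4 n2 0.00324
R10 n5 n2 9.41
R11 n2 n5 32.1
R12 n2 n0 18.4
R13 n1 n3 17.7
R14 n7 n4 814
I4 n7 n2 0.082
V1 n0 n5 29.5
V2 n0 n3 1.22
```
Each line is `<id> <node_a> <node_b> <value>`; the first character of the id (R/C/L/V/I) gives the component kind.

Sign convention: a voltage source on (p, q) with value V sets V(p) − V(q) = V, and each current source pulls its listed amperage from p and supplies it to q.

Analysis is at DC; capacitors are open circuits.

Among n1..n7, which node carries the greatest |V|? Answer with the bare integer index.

Apply KCL at each of the 7 non-ground nodes and solve the resulting linear system.
Node n1: branches {R1, R13} → V_1 = -1.220
Node n2: branches {R3, R4, I1, R8, R9, I3, R10, R11, R12, I4} → V_2 = -19.81
Node n3: branches {R1, R2, R5, I2, R9, R13, V2} → V_3 = -1.220
Node n4: branches {R6, I1, I3, R14} → V_4 = -76.42
Node n5: branches {R2, R3, R10, R11, V1} → V_5 = -29.50
Node n6: branches {R5, R7, I2, R8, C1} → V_6 = -20.51
Node n7: branches {R6, R7, R14, I4} → V_7 = -55.46
Source currents: i(V1)=-4.428, i(V2)=3.287

4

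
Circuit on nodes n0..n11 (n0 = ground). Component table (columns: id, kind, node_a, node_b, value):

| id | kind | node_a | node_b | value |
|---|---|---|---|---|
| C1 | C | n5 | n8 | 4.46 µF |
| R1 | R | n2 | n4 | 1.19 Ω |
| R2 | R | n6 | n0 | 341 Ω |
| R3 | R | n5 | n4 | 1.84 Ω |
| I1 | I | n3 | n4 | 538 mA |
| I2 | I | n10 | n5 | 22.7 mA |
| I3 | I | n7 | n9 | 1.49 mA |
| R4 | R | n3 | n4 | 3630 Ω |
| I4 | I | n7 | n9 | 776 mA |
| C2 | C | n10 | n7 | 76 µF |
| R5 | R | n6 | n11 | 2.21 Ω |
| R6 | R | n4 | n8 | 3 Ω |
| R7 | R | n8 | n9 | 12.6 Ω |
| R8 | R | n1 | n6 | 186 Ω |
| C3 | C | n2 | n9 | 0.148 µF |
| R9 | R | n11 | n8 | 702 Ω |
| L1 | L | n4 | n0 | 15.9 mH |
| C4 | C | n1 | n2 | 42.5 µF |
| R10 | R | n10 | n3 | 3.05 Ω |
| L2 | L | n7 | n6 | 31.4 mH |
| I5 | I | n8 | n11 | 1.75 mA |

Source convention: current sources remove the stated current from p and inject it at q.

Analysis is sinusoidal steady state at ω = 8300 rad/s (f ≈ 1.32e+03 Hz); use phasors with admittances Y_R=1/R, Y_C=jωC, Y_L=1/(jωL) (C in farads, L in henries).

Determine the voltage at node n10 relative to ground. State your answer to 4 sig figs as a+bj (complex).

MNA unknowns: 11 node voltages V₁..V_11
C1: Y=0.000+0.03702j on G[5,8]
R1: Y=0.8403+0.000j on G[2,4]
R2: Y=0.002933+0.000j on G[6,0]
R3: Y=0.5435+0.000j on G[5,4]
I1: z[3]−=0.538, z[4]+=0.538
I2: z[10]−=0.0227, z[5]+=0.0227
I3: z[7]−=0.00149, z[9]+=0.00149
R4: Y=0.0002755+0.000j on G[3,4]
I4: z[7]−=0.776, z[9]+=0.776
C2: Y=0.000+0.6308j on G[10,7]
R5: Y=0.4525+0.000j on G[6,11]
R6: Y=0.3333+0.000j on G[4,8]
R7: Y=0.07937+0.000j on G[8,9]
R8: Y=0.005376+0.000j on G[1,6]
C3: Y=0.000+0.001228j on G[2,9]
R9: Y=0.001425+0.000j on G[11,8]
L1: Y=0.000-0.007577j on G[4,0]
C4: Y=0.000+0.3528j on G[1,2]
R10: Y=0.3279+0.000j on G[10,3]
L2: Y=0.000-0.003837j on G[7,6]
I5: z[8]−=0.00175, z[11]+=0.00175
solve → V1=15.87+49.00j, V2=15.96+46.91j, V3=-147.0-292.4j, V4=16.83+46.93j, V5=16.90+47.04j, V6=-121.3+43.50j, V7=-145.6-293.5j, V8=18.53+46.69j, V9=28.32+46.50j, V10=-145.5-292.7j, V11=-120.8+43.51j

-145.5-292.7j V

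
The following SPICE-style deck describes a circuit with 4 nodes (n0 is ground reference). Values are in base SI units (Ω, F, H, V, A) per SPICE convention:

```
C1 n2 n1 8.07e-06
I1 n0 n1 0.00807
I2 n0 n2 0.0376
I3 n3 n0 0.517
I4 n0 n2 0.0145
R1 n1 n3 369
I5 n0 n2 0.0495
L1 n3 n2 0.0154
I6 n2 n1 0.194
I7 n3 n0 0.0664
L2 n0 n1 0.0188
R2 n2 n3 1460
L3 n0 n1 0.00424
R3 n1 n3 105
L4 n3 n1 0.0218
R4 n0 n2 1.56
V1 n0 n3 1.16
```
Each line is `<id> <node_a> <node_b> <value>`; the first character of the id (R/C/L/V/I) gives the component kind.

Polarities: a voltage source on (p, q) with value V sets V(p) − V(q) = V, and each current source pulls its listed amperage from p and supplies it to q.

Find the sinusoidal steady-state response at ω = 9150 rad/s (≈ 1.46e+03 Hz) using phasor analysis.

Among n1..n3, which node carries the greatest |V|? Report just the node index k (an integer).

1

Apply KCL at each of the 3 non-ground nodes and solve the resulting linear system.
Node n1: branches {C1, I1, R1, I6, L2, L3, R3, L4} → V_1 = 2.096-3.921j
Node n2: branches {C1, I2, I4, I5, L1, I6, R2, R4} → V_2 = 0.3288+0.2198j
Node n3: branches {I3, R1, L1, I7, R2, R3, L4, V1} → V_3 = -1.160+0.000j
Source currents: i(V1)=0.5606+0.07471j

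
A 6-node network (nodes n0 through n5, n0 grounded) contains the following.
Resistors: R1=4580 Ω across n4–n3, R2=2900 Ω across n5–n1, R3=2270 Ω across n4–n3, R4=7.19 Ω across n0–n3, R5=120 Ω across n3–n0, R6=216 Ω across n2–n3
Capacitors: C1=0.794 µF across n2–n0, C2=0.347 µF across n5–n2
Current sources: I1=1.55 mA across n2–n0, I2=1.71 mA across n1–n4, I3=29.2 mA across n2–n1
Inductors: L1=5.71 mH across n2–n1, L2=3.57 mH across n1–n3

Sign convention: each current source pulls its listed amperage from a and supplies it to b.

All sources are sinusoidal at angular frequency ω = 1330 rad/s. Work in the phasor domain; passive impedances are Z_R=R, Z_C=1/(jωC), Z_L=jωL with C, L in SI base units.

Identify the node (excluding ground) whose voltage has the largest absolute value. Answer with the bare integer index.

4

MNA unknowns: 5 node voltages V₁..V_5
R1: Y=0.0002183+0.000j on G[4,3]
C1: Y=0.000+0.001056j on G[2,0]
I1: z[2]−=0.00155, z[0]+=0.00155
L1: Y=0.000-0.1317j on G[2,1]
R2: Y=0.0003448+0.000j on G[5,1]
R3: Y=0.0004405+0.000j on G[4,3]
L2: Y=0.000-0.2106j on G[1,3]
R4: Y=0.1391+0.000j on G[0,3]
I2: z[1]−=0.00171, z[4]+=0.00171
C2: Y=0.000+0.0004615j on G[5,2]
R5: Y=0.008333+0.000j on G[3,0]
R6: Y=0.004630+0.000j on G[2,3]
I3: z[2]−=0.0292, z[1]+=0.0292
solve → V1=-0.01799-0.01621j, V2=-0.02746-0.2515j, V3=-0.01232+0.0001967j, V4=2.583+0.0001967j, V5=0.08875-0.1717j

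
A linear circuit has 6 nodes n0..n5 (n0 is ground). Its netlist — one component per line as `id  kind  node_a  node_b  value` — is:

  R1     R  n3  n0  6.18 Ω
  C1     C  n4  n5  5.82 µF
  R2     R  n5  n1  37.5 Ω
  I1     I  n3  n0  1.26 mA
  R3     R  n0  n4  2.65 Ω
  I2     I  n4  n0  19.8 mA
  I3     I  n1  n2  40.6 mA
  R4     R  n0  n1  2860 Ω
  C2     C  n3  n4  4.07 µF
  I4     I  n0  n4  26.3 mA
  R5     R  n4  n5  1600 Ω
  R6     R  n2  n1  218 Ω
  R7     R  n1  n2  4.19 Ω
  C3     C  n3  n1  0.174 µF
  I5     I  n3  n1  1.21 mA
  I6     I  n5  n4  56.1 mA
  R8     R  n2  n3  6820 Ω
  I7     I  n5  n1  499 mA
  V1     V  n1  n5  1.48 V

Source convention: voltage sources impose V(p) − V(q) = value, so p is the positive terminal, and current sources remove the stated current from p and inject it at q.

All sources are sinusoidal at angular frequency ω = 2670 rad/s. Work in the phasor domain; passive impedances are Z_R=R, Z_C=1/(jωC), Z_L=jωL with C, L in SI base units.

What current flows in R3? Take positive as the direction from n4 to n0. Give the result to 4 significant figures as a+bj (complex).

MNA unknowns: 5 node voltages V₁..V_5 plus 1 source current (V1)
R1: Y=0.1618+0.000j on G[3,0]
C1: Y=0.000+0.01554j on G[4,5]
R2: Y=0.02667+0.000j on G[5,1]
I1: z[3]−=0.00126, z[0]+=0.00126
R3: Y=0.3774+0.000j on G[0,4]
I2: z[4]−=0.0198, z[0]+=0.0198
I3: z[1]−=0.0406, z[2]+=0.0406
R4: Y=0.0003497+0.000j on G[0,1]
C2: Y=0.000+0.01087j on G[3,4]
I4: z[0]−=0.0263, z[4]+=0.0263
R5: Y=0.0006250+0.000j on G[4,5]
R6: Y=0.004587+0.000j on G[2,1]
R7: Y=0.2387+0.000j on G[1,2]
C3: Y=0.000+0.0004646j on G[3,1]
I5: z[3]−=0.00121, z[1]+=0.00121
I6: z[5]−=0.0561, z[4]+=0.0561
R8: Y=0.0001466+0.000j on G[2,3]
I7: z[5]−=0.499, z[1]+=0.499
V1: row V1−V5=1.48, i_V1 at 1,5
solve → V1=1.216+3.451j, V2=1.382+3.449j, V3=-0.02273+0.009711j, V4=0.02250-0.007362j, V5=-0.2637+3.451j
aux → i_V1=0.4617-0.002287j

0.008492-0.002778j A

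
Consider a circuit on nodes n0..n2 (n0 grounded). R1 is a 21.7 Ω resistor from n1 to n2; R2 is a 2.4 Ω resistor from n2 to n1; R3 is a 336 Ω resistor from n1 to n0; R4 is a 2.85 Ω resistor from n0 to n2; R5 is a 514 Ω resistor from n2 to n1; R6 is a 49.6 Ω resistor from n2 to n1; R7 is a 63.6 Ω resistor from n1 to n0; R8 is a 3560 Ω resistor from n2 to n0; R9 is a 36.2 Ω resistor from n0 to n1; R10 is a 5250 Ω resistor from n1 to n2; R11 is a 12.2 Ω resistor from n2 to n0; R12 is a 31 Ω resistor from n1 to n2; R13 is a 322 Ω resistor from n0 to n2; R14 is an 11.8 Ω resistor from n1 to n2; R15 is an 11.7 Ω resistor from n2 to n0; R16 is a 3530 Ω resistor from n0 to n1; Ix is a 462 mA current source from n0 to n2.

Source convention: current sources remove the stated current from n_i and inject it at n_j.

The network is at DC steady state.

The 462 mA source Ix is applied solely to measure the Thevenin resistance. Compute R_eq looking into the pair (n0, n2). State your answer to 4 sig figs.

R_eq = 1.770 Ω

MNA unknowns: 2 node voltages V₁..V_2
R1: Y=0.04608 on G[1,2]
R2: Y=0.4167 on G[2,1]
R3: Y=0.002976 on G[1,0]
R4: Y=0.3509 on G[0,2]
R5: Y=0.001946 on G[2,1]
R6: Y=0.02016 on G[2,1]
R7: Y=0.01572 on G[1,0]
R8: Y=0.0002809 on G[2,0]
R9: Y=0.02762 on G[0,1]
R10: Y=0.0001905 on G[1,2]
R11: Y=0.08197 on G[2,0]
R12: Y=0.03226 on G[1,2]
R13: Y=0.003106 on G[0,2]
R14: Y=0.08475 on G[1,2]
R15: Y=0.08547 on G[2,0]
R16: Y=0.0002833 on G[0,1]
Ix: z[0]−=0.462, z[2]+=0.462
solve → V1=0.7590, V2=0.8178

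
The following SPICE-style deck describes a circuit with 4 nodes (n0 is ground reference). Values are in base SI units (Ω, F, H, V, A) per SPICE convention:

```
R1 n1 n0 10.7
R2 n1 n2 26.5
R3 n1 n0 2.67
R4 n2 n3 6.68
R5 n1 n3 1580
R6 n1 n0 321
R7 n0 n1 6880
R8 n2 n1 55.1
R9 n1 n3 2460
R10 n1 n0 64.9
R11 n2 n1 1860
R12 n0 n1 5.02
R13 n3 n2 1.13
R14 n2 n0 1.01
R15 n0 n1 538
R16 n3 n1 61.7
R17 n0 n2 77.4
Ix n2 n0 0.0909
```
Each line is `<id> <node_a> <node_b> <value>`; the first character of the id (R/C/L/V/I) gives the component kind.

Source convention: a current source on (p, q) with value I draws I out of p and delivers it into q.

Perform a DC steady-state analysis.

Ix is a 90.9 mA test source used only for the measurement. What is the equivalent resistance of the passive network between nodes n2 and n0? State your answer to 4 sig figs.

Element admittances at DC:
  Y(R1) = 0.09346 S between n1,n0
  Y(R2) = 0.03774 S between n1,n2
  Y(R3) = 0.3745 S between n1,n0
  Y(R4) = 0.1497 S between n2,n3
  Y(R5) = 0.0006329 S between n1,n3
  Y(R6) = 0.003115 S between n1,n0
  Y(R7) = 0.0001453 S between n0,n1
  Y(R8) = 0.01815 S between n2,n1
  Y(R9) = 0.0004065 S between n1,n3
  Y(R10) = 0.01541 S between n1,n0
  Y(R11) = 0.0005376 S between n2,n1
  Y(R12) = 0.1992 S between n0,n1
  Y(R13) = 0.8850 S between n3,n2
  Y(R14) = 0.9901 S between n2,n0
  Y(R15) = 0.001859 S between n0,n1
  Y(R16) = 0.01621 S between n3,n1
  Y(R17) = 0.01292 S between n0,n2
  Ix: injects 0.0909 A into n0 (from n2)
Assemble and solve the 3×3 MNA system:
  V(n1)=-0.008196  V(n2)=-0.08501  V(n3)=-0.08375

R_eq = 0.9352 Ω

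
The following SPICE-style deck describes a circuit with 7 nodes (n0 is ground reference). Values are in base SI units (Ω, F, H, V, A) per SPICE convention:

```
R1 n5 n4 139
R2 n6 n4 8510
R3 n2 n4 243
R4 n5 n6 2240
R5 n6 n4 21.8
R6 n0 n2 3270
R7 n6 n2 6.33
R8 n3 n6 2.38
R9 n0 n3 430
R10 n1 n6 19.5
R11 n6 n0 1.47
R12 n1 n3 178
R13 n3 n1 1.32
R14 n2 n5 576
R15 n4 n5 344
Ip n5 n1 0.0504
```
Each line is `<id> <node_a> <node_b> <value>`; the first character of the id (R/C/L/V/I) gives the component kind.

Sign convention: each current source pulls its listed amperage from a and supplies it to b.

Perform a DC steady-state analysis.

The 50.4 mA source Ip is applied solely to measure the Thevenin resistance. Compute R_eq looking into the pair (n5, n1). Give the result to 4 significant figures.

R_eq = 97.85 Ω

Apply KCL at each of the 6 non-ground nodes and solve the resulting linear system.
Node n1: branches {R10, R12, R13, Ip} → V_1 = 0.1556
Node n2: branches {R3, R6, R7, R14} → V_2 = -0.07104
Node n3: branches {R8, R9, R12, R13} → V_3 = 0.1001
Node n4: branches {R1, R2, R3, R5, R15} → V_4 = -0.8064
Node n5: branches {R1, R4, R14, R15, Ip} → V_5 = -4.776
Node n6: branches {R2, R4, R5, R7, R8, R10, R11} → V_6 = -0.0003101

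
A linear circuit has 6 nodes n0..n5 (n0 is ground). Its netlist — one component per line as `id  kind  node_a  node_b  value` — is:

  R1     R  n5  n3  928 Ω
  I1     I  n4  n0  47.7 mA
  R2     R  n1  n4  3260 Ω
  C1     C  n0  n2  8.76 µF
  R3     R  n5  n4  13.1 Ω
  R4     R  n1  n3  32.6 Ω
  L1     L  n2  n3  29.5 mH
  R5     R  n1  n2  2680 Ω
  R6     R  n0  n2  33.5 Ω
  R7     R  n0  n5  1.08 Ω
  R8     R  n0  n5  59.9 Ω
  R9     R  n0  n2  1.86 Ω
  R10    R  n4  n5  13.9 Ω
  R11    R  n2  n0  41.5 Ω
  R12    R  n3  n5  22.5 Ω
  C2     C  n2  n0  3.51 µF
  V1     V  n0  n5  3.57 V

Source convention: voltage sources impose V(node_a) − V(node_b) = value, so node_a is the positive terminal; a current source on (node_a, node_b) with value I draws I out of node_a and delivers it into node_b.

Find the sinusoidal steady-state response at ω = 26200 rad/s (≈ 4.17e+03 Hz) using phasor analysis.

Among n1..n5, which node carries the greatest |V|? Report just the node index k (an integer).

4

Element admittances at ω=26200 rad/s:
  Y(R1) = 0.001078+0.000j S between n5,n3
  I1: injects 0.0477 A into n0 (from n4)
  Y(R2) = 0.0003067+0.000j S between n1,n4
  Y(C1) = 0.000+0.2295j S between n0,n2
  Y(R3) = 0.07634+0.000j S between n5,n4
  Y(R4) = 0.03067+0.000j S between n1,n3
  Y(L1) = 0.000-0.001294j S between n2,n3
  Y(R5) = 0.0003731+0.000j S between n1,n2
  Y(R6) = 0.02985+0.000j S between n0,n2
  Y(R7) = 0.9259+0.000j S between n0,n5
  Y(R8) = 0.01669+0.000j S between n0,n5
  Y(R9) = 0.5376+0.000j S between n0,n2
  Y(R10) = 0.07194+0.000j S between n4,n5
  Y(R11) = 0.02410+0.000j S between n2,n0
  Y(R12) = 0.04444+0.000j S between n3,n5
  Y(C2) = 0.000+0.09196j S between n2,n0
  V1: constraint V(n0)−V(n5) = 3.57
Assemble and solve the 6×6 MNA system:
  V(n1)=-3.502-0.09694j  V(n2)=0.001337+0.006955j  V(n3)=-3.541-0.09917j  V(n4)=-3.891-0.0002001j  V(n5)=-3.570+0.000j
  i(V1)=-3.319+0.004544j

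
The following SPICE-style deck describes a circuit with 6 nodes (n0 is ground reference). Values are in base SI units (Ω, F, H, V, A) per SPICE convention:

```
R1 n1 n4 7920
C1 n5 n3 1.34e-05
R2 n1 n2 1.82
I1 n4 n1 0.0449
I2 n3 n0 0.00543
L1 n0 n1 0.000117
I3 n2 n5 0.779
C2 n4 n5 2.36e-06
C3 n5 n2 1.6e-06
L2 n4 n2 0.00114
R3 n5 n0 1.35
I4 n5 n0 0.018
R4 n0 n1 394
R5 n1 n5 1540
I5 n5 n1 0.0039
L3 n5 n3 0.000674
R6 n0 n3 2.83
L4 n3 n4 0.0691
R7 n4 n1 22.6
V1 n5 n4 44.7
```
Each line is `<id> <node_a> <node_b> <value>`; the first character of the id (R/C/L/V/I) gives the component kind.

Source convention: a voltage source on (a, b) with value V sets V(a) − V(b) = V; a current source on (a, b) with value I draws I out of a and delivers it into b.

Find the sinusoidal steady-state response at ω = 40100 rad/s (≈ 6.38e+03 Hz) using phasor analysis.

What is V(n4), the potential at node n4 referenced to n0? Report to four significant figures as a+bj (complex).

-42.61-2.362j V

Apply KCL at each of the 5 non-ground nodes and solve the resulting linear system.
Node n1: branches {R1, R2, I1, L1, R4, R5, I5, R7} → V_1 = -9.283-11.47j
Node n2: branches {R2, I3, C3, L2} → V_2 = -11.19-8.667j
Node n3: branches {C1, I2, L3, R6, L4} → V_3 = 2.527-0.5654j
Node n4: branches {R1, I1, C2, L2, L4, R7, V1} → V_4 = -42.61-2.362j
Node n5: branches {C1, I3, C2, C3, R3, I4, R5, I5, L3, V1} → V_5 = 2.095-2.362j
Source currents: i(V1)=-1.296-3.123j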